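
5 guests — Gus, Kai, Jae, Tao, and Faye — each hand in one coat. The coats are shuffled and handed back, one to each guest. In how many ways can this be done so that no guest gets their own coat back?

Count assignments avoiding every fixed point. For any j of the 5 guests fixed to their own coat, the other 5−j can be arranged in (5−j)! ways.
By inclusion–exclusion this is Σ_{j=0}^{5} (−1)^j C(5,j)·(5−j)!.
Computing: 120 − 120 + 60 − 20 + 5 − 1 = 44.

44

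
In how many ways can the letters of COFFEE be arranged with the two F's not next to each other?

120

There are 6!/(2!·2!) = 180 arrangements of COFFEE in total.
If the two F's are adjacent, glue them into one block, leaving 5 items to arrange: (5)!/(2!) = 60 ways.
Subtracting, 180 − 60 = 120 arrangements keep the F's apart.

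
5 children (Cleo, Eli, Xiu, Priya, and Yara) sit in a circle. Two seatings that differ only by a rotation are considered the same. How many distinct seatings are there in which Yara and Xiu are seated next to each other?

Glue Yara and Xiu into a block (2 internal orders). Seating 4 units around a circle gives (3)! arrangements.
So 2 × (3)! = 2 × 6 = 12.

12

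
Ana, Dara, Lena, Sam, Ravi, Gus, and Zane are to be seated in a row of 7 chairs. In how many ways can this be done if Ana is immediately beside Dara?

1440

Place the 5 others and the Ana-Dara pair as 6 objects in a line; the pair has 2 internal arrangements.
So the count is 2·(6)! = 1440.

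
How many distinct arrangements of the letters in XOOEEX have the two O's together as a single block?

Treat the 2 copies of O as a single block. The multiset to arrange is then {OO, E, E, X, X}, 5 items in all.
That gives (5)!/(2!·2!) = 30 arrangements.

30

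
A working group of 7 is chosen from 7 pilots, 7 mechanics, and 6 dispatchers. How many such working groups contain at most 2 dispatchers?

Split by how many dispatchers are chosen (0 through 2).
Sum: C(6,0)·C(14,7) + C(6,1)·C(14,6) + C(6,2)·C(14,5) = 3432 + 18018 + 30030 = 51480.

51480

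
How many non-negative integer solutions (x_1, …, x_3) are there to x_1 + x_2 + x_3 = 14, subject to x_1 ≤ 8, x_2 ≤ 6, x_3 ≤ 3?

By stars and bars, unrestricted non-negative solutions to x_1+…+x_3 = 14 number C(14+2,2) = 120.
Subtract solutions that violate a single cap (substitute x_i' = x_i − (cap_i+1)): x_1 ≥ 9 gives C(7,2) = 21; x_2 ≥ 7 gives C(9,2) = 36; x_3 ≥ 4 gives C(12,2) = 66. Together 123.
Add back pairs where two caps are both exceeded: 0 + 3 + 10 = 13.
By inclusion–exclusion the count is 120 − 123 + 13 = 10.

10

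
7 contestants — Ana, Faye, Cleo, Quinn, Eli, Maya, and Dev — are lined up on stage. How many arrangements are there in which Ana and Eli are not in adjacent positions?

3600

There are 7! = 5040 arrangements in all. If Ana and Eli are adjacent, merging them into one block gives 2·(6)! = 1440 arrangements.
So 5040 − 1440 = 3600 arrangements keep them apart.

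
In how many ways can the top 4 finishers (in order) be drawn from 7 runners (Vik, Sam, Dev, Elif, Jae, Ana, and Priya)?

This is an ordered selection of 4 from 7: P(7,4).
That gives 7 × 6 × 5 × 4 = 840.

840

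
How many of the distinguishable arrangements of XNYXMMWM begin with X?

With the first slot taken by X, it remains to arrange the other 7 letters (NYXMMWM).
Those 7 letters have M appearing 3 times, giving (7)!/(3!) = 840.

840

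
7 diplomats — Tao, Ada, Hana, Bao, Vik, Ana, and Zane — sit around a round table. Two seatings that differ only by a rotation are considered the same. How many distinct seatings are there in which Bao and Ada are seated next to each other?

Glue Bao and Ada into a block (2 internal orders). Seating 6 units around a circle gives (5)! arrangements.
So 2 × (5)! = 2 × 120 = 240.

240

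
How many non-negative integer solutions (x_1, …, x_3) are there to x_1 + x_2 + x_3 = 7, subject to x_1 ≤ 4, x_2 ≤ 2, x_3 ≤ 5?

Ignoring the caps, the number of non-negative solutions to x_1+…+x_3 = 7 is C(9,2) = 36.
Subtract solutions that violate a single cap (substitute x_i' = x_i − (cap_i+1)): x_1 ≥ 5 gives C(4,2) = 6; x_2 ≥ 3 gives C(6,2) = 15; x_3 ≥ 6 gives C(3,2) = 3. Together 24.
No two caps can be exceeded simultaneously, so the pair terms are all 0.
By inclusion–exclusion the count is 36 − 24 + 0 = 12.

12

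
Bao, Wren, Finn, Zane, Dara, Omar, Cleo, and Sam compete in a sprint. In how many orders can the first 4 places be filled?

1680

This is an ordered selection of 4 from 8: P(8,4).
That gives 8 × 7 × 6 × 5 = 1680.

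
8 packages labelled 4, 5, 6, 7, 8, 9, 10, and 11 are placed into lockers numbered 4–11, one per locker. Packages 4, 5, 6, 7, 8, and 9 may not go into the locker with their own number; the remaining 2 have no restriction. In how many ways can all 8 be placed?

Let Aᵢ (for 4 ≤ i ≤ 9) be the placements that put package i in its forbidden locker. Any j of these fix j positions, leaving (8−j)! ways to fill the rest, and there are C(6,j) ways to pick which j.
By inclusion–exclusion, the number of valid placements is Σ_{j=0}^{6} (−1)^j C(6,j)·(8−j)!.
Computing: 40320 − 30240 + 10800 − 2400 + 360 − 36 + 2 = 18806.

18806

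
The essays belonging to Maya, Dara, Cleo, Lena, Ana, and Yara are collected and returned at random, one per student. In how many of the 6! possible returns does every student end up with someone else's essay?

265

This is the derangement count D_6: permutations of 6 items with no fixed point.
By inclusion–exclusion this is Σ_{j=0}^{6} (−1)^j C(6,j)·(6−j)!.
Computing: 720 − 720 + 360 − 120 + 30 − 6 + 1 = 265.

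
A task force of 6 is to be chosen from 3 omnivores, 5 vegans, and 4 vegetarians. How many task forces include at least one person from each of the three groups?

805

Unrestricted: C(12,6) = 924 ways to pick any 6 of the 12.
Subtract selections that omit an entire group: no omnivores → C(9,6) = 84; no vegans → C(7,6) = 7; no vegetarians → C(8,6) = 28.
Add back selections omitting two groups (i.e. drawn from a single group): C(3,6) + C(5,6) + C(4,6) = 0.
By inclusion–exclusion: 924 − 119 + 0 = 805.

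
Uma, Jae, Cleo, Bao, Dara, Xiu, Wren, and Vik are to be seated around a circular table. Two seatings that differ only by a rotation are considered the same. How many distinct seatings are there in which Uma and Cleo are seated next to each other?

Glue Uma and Cleo into a block (2 internal orders). Seating 7 units around a circle gives (6)! arrangements.
So 2 × (6)! = 2 × 720 = 1440.

1440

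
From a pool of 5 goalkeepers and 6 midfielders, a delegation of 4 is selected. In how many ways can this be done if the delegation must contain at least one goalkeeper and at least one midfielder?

Unrestricted: C(11,4) = 330 ways to pick any 4 of the 11.
Subtract selections that omit an entire group: no goalkeepers → C(6,4) = 15; no midfielders → C(5,4) = 5.
Both groups omitted at once is impossible, so 330 − 20 = 310.

310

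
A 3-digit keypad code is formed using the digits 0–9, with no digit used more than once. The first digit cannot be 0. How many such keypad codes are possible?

The first digit has 10−1 = 9 choices (anything except 0).
The remaining 2 digits are filled from the other 9 symbols without repetition: 9 × 8 = 72.
Total: 9 × 72 = 648.

648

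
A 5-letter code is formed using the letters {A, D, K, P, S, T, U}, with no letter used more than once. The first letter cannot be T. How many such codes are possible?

2160

The first letter has 7−1 = 6 choices (anything except T).
The remaining 4 letters are filled from the other 6 symbols without repetition: 6 × 5 × 4 × 3 = 360.
Total: 6 × 360 = 2160.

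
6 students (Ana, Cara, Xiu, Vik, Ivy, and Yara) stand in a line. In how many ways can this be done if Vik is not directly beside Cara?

480

There are 6! = 720 arrangements in all. If Vik and Cara are adjacent, merging them into one block gives 2·(5)! = 240 arrangements.
Complementary counting: 720 − 240 = 480.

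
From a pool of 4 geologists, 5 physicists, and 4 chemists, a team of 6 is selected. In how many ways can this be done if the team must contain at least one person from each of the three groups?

1520

Total 6-person selections from all 13: C(13,6) = 1716.
Selections missing a whole group: no geologists → C(9,6) = 84; no physicists → C(8,6) = 28; no chemists → C(9,6) = 84.
Add back selections omitting two groups (i.e. drawn from a single group): C(4,6) + C(5,6) + C(4,6) = 0.
By inclusion–exclusion: 1716 − 196 + 0 = 1520.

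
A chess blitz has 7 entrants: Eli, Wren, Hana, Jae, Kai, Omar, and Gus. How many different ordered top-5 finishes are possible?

This is an ordered selection of 5 from 7: P(7,5).
That gives 7 × 6 × 5 × 4 × 3 = 2520.

2520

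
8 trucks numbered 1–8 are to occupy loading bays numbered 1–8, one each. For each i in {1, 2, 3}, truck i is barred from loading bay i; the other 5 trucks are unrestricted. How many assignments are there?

27240

Let Aᵢ (for i ∈ {1, 2, 3}) be the placements that put truck i in its forbidden loading bay. Any j of these fix j positions, leaving (8−j)! ways to fill the rest, and there are C(3,j) ways to pick which j.
By inclusion–exclusion, the number of valid placements is Σ_{j=0}^{3} (−1)^j C(3,j)·(8−j)!.
Computing: 40320 − 15120 + 2160 − 120 = 27240.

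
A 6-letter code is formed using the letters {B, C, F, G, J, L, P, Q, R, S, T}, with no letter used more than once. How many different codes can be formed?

This is a permutation of 6 out of 11: P(11,6) = 11!/5!.
11 × 10 × 9 × 8 × 7 × 6 = 332640.

332640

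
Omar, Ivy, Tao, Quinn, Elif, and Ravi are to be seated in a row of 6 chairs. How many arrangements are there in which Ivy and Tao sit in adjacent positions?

240

Treat {Ivy, Tao} as a single unit. There are 5 units to order, and the pair itself can be ordered 2 ways.
So the count is 2·(5)! = 240.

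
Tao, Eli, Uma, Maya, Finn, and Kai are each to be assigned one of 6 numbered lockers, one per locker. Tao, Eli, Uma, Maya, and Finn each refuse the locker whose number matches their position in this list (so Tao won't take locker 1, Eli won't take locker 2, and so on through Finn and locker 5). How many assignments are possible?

Let Aᵢ (for 1 ≤ i ≤ 5) be the placements that put person i in their forbidden locker. Any j of these fix j positions, leaving (6−j)! ways to fill the rest, and there are C(5,j) ways to pick which j.
By inclusion–exclusion, the number of valid placements is Σ_{j=0}^{5} (−1)^j C(5,j)·(6−j)!.
Computing: 720 − 600 + 240 − 60 + 10 − 1 = 309.

309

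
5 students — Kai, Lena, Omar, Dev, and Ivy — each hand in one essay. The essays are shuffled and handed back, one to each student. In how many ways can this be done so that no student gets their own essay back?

44

Let Aᵢ be the assignments in which student i gets their own essay. We want the size of the complement of A₁∪…∪A_5.
By inclusion–exclusion this is Σ_{j=0}^{5} (−1)^j C(5,j)·(5−j)!.
Computing: 120 − 120 + 60 − 20 + 5 − 1 = 44.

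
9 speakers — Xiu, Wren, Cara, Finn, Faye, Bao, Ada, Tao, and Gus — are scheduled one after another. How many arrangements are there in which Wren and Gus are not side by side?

There are 9! = 362880 arrangements in all. If Wren and Gus are adjacent, merging them into one block gives 2·(8)! = 80640 arrangements.
Complementary counting: 362880 − 80640 = 282240.

282240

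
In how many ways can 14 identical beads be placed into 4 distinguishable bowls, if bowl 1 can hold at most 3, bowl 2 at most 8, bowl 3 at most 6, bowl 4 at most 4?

89

By stars and bars, unrestricted non-negative solutions to x_1+…+x_4 = 14 number C(14+3,3) = 680.
Subtract solutions that violate a single cap (substitute x_i' = x_i − (cap_i+1)): x_1 ≥ 4 gives C(13,3) = 286; x_2 ≥ 9 gives C(8,3) = 56; x_3 ≥ 7 gives C(10,3) = 120; x_4 ≥ 5 gives C(12,3) = 220. Together 682.
Add back pairs where two caps are both exceeded: 4 + 20 + 56 + 0 + 1 + 10 = 91.
By inclusion–exclusion the count is 680 − 682 + 91 = 89.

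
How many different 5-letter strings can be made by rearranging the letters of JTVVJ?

Letter multiplicities in JTVVJ: J×2, T×1, V×2.
The number of distinct arrangements is 5!/(2!·2!) = 120/4 = 30.

30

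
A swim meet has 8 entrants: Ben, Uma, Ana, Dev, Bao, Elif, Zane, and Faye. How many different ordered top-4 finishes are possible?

1680

This is an ordered selection of 4 from 8: P(8,4).
That gives 8 × 7 × 6 × 5 = 1680.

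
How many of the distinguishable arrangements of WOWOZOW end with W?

With the last slot taken by W, it remains to arrange the other 6 letters (OWOZOW).
Those 6 letters have O appearing 3 times and W appearing twice, giving (6)!/(3!·2!) = 60.

60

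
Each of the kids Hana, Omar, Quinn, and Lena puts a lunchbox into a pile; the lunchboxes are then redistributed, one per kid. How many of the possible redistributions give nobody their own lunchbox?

9

Count assignments avoiding every fixed point. For any j of the 4 kids fixed to their own lunchbox, the other 4−j can be arranged in (4−j)! ways.
By inclusion–exclusion this is Σ_{j=0}^{4} (−1)^j C(4,j)·(4−j)!.
Computing: 24 − 24 + 12 − 4 + 1 = 9.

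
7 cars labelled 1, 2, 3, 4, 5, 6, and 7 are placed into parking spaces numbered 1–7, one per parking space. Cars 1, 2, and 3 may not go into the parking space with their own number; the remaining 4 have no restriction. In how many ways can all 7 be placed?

Let Aᵢ (for i ∈ {1, 2, 3}) be the placements that put car i in its forbidden parking space. Any j of these fix j positions, leaving (7−j)! ways to fill the rest, and there are C(3,j) ways to pick which j.
By inclusion–exclusion, the number of valid placements is Σ_{j=0}^{3} (−1)^j C(3,j)·(7−j)!.
Computing: 5040 − 2160 + 360 − 24 = 3216.

3216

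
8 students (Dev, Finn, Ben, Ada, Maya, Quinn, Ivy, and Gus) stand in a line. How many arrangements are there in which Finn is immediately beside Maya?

10080

Treat {Finn, Maya} as a single unit. There are 7 units to order, and the pair itself can be ordered 2 ways.
So the count is 2·(7)! = 10080.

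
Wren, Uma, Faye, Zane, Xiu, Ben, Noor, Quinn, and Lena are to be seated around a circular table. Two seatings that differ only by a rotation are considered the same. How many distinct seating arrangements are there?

Fix one person's seat to break rotational symmetry; the remaining 8 people can be arranged in (8)! = 40320 ways.

40320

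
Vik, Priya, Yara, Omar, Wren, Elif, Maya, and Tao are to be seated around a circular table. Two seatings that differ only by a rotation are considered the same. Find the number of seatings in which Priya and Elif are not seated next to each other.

3600

All circular seatings of 8 people number (7)! = 5040.
Seatings with Priya beside Elif: treat them as a block with 2 internal orders, giving 2 × (6)! = 1440.
Subtracting, 5040 − 1440 = 3600.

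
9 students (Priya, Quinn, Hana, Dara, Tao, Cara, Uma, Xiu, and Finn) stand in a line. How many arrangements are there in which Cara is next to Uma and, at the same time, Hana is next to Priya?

20160

Treat {Cara,Uma} as one block (2 orders) and {Hana,Priya} as another (2 orders).
That leaves 7 units to arrange: 2 × 2 × 7! = 4 × 5040 = 20160.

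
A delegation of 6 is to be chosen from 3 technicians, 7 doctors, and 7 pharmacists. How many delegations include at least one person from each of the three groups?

Total 6-person selections from all 17: C(17,6) = 12376.
Subtract selections that omit an entire group: no technicians → C(14,6) = 3003; no doctors → C(10,6) = 210; no pharmacists → C(10,6) = 210.
Add back selections omitting two groups (i.e. drawn from a single group): C(3,6) + C(7,6) + C(7,6) = 14.
By inclusion–exclusion: 12376 − 3423 + 14 = 8967.

8967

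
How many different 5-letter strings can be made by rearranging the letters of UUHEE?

The 5 letters of UUHEE have repeats: E appearing twice and U appearing twice.
So there are 5! / (2!·2!) = 30 distinguishable arrangements.

30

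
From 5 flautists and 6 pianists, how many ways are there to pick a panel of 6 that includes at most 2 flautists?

Split by how many flautists are chosen (0 through 2).
Sum: C(5,0)·C(6,6) + C(5,1)·C(6,5) + C(5,2)·C(6,4) = 1 + 30 + 150 = 181.

181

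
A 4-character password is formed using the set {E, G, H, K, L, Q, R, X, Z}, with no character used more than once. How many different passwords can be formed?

3024

Choose and order 4 of the 9 symbols: the first character has 9 options, the next 8, then 7, 6.
9 × 8 × 7 × 6 = 3024.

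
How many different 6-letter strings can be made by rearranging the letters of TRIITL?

180

TRIITL has 6 letters with I appearing twice and T appearing twice.
So there are 6! / (2!·2!) = 180 distinguishable arrangements.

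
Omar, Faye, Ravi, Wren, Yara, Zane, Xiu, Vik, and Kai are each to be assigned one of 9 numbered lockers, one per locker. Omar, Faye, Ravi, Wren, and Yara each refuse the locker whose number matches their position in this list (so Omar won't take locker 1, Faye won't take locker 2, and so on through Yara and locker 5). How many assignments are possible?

205056

Let Aᵢ (for 1 ≤ i ≤ 5) be the placements that put person i in their forbidden locker. Any j of these fix j positions, leaving (9−j)! ways to fill the rest, and there are C(5,j) ways to pick which j.
By inclusion–exclusion, the number of valid placements is Σ_{j=0}^{5} (−1)^j C(5,j)·(9−j)!.
Computing: 362880 − 201600 + 50400 − 7200 + 600 − 24 = 205056.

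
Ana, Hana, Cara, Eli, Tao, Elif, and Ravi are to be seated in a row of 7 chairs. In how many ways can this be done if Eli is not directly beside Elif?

Of the 7! = 5040 arrangements, those with Eli and Elif adjacent number 2 × 6! = 1440 (treat the pair as a block with 2 internal orders).
Complementary counting: 5040 − 1440 = 3600.

3600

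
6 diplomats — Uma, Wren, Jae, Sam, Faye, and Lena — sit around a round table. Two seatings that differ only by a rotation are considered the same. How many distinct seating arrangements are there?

120

Fix one person's seat to break rotational symmetry; the remaining 5 people can be arranged in (5)! = 120 ways.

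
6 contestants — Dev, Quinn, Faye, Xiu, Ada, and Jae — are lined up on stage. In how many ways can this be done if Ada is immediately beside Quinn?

Place the 4 others and the Ada-Quinn pair as 5 objects in a line; the pair has 2 internal arrangements.
So the count is 2·(5)! = 240.

240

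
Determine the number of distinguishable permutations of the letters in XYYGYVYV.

840

The 8 letters of XYYGYVYV have repeats: V appearing twice and Y appearing 4 times.
So there are 8! / (4!·2!) = 840 distinguishable arrangements.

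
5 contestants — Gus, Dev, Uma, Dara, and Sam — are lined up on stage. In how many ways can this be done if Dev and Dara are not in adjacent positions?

72

Of the 5! = 120 arrangements, those with Dev and Dara adjacent number 2 × 4! = 48 (treat the pair as a block with 2 internal orders).
So 120 − 48 = 72 arrangements keep them apart.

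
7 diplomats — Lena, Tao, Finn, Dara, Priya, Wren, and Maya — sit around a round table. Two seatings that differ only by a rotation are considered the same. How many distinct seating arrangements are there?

Around a circle, 7 distinct people have 7!/7 = (6)! = 720 rotationally distinct seatings.

720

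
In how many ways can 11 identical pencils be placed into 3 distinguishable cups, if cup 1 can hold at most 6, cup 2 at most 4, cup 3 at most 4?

10

Without the upper bounds there are C(13,2) = 78 ways to split 11 among 3 cups.
Subtract solutions that violate a single cap (substitute x_i' = x_i − (cap_i+1)): x_1 ≥ 7 gives C(6,2) = 15; x_2 ≥ 5 gives C(8,2) = 28; x_3 ≥ 5 gives C(8,2) = 28. Together 71.
Add back pairs where two caps are both exceeded: 0 + 0 + 3 = 3.
By inclusion–exclusion the count is 78 − 71 + 3 = 10.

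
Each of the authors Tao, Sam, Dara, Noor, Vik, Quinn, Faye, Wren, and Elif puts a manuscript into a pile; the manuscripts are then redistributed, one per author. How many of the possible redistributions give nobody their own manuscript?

Let Aᵢ be the assignments in which author i gets their own manuscript. We want the size of the complement of A₁∪…∪A_9.
By inclusion–exclusion this is Σ_{j=0}^{9} (−1)^j C(9,j)·(9−j)!.
Computing: 362880 − 362880 + 181440 − 60480 + 15120 − 3024 + 504 − 72 + 9 − 1 = 133496.

133496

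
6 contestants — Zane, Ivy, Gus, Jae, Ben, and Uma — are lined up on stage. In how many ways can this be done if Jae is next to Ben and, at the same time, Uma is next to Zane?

96

Treat {Jae,Ben} as one block (2 orders) and {Uma,Zane} as another (2 orders).
That leaves 4 units to arrange: 2 × 2 × 4! = 4 × 24 = 96.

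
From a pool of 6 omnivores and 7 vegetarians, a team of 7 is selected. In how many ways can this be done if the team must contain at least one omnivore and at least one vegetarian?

1715

Unrestricted: C(13,7) = 1716 ways to pick any 7 of the 13.
Subtract selections that omit an entire group: no omnivores → C(7,7) = 1; no vegetarians → C(6,7) = 0.
Both groups omitted at once is impossible, so 1716 − 1 = 1715.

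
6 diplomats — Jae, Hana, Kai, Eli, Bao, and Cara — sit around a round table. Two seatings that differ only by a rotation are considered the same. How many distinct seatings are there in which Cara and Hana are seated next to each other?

48

Treat {Cara, Hana} as one unit (2 internal orders) and seat the resulting 5 units around the table: (4)! circular arrangements.
So 2 × (4)! = 2 × 24 = 48.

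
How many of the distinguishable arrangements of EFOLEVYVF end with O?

5040

Fix O in the last position and arrange the remaining 8 letters.
Those 8 letters have E appearing twice, F appearing twice, and V appearing twice, giving (8)!/(2!·2!·2!) = 5040.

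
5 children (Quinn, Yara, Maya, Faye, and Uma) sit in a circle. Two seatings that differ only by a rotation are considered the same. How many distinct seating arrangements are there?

Seat Quinn anywhere (absorbing the rotational symmetry), then permute the other 4: (4)! = 24.

24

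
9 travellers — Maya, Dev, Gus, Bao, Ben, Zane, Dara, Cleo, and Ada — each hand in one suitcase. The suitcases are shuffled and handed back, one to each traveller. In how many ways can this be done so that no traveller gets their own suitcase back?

This is the derangement count D_9: permutations of 9 items with no fixed point.
By inclusion–exclusion this is Σ_{j=0}^{9} (−1)^j C(9,j)·(9−j)!.
Computing: 362880 − 362880 + 181440 − 60480 + 15120 − 3024 + 504 − 72 + 9 − 1 = 133496.

133496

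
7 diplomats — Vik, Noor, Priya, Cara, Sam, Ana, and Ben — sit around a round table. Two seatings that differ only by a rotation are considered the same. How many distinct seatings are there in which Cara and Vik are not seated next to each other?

480

All circular seatings of 7 people number (6)! = 720.
Those with Cara next to Vik: fuse the pair into one unit and seat 6 units around a circle — 2·(5)! = 240.
Subtracting, 720 − 240 = 480.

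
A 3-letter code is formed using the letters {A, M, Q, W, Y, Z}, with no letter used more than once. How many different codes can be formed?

With no repetition, fill the 3 letters in order: 6 choices, then 5, down to 4.
That product is 6 × 5 × 4 = 120.

120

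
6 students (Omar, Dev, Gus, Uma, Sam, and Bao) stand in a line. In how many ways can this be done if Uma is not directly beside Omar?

480

Of the 6! = 720 arrangements, those with Uma and Omar adjacent number 2 × 5! = 240 (treat the pair as a block with 2 internal orders).
Complementary counting: 720 − 240 = 480.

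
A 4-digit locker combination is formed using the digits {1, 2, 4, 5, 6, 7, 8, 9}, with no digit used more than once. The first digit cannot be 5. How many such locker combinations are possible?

The first digit has 8−1 = 7 choices (anything except 5).
The remaining 3 digits are filled from the other 7 symbols without repetition: 7 × 6 × 5 = 210.
Total: 7 × 210 = 1470.

1470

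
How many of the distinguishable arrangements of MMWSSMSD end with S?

420

With the last slot taken by S, it remains to arrange the other 7 letters (MMWSMSD).
Those 7 letters have M appearing 3 times and S appearing twice, giving (7)!/(3!·2!) = 420.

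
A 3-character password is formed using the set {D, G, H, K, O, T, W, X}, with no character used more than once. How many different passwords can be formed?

336

This is a permutation of 3 out of 8: P(8,3) = 8!/5!.
That product is 8 × 7 × 6 = 336.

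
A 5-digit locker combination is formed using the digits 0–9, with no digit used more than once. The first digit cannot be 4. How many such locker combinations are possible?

The first digit has 10−1 = 9 choices (anything except 4).
The remaining 4 digits are filled from the other 9 symbols without repetition: 9 × 8 × 7 × 6 = 3024.
Total: 9 × 3024 = 27216.

27216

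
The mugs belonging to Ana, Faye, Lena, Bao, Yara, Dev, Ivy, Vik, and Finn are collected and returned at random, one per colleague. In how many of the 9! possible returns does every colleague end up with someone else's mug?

133496

Count assignments avoiding every fixed point. For any j of the 9 colleagues fixed to their own mug, the other 9−j can be arranged in (9−j)! ways.
By inclusion–exclusion this is Σ_{j=0}^{9} (−1)^j C(9,j)·(9−j)!.
Computing: 362880 − 362880 + 181440 − 60480 + 15120 − 3024 + 504 − 72 + 9 − 1 = 133496.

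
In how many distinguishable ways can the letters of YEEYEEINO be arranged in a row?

7560

YEEYEEINO has 9 letters with E appearing 4 times and Y appearing twice.
So there are 9! / (4!·2!) = 7560 distinguishable arrangements.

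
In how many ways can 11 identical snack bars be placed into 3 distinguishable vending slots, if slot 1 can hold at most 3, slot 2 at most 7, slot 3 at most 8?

Without the upper bounds there are C(13,2) = 78 ways to split 11 among 3 vending slots.
Subtract solutions that violate a single cap (substitute x_i' = x_i − (cap_i+1)): x_1 ≥ 4 gives C(9,2) = 36; x_2 ≥ 8 gives C(5,2) = 10; x_3 ≥ 9 gives C(4,2) = 6. Together 52.
No two caps can be exceeded simultaneously, so the pair terms are all 0.
By inclusion–exclusion the count is 78 − 52 + 0 = 26.

26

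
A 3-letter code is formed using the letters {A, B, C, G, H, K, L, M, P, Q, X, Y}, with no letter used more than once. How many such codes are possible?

1320

This is a permutation of 3 out of 12: P(12,3) = 12!/9!.
12 × 11 × 10 = 1320.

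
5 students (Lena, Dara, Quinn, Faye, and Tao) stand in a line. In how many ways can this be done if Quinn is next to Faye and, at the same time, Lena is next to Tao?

Treat {Quinn,Faye} as one block (2 orders) and {Lena,Tao} as another (2 orders).
That leaves 3 units to arrange: 2 × 2 × 3! = 4 × 6 = 24.

24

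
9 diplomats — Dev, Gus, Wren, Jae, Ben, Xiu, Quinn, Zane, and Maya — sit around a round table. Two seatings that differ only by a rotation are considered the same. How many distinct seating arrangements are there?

40320

Seat Dev anywhere (absorbing the rotational symmetry), then permute the other 8: (8)! = 40320.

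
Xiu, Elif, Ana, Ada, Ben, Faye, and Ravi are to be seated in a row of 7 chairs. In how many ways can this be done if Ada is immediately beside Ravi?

Place the 5 others and the Ada-Ravi pair as 6 objects in a line; the pair has 2 internal arrangements.
So the count is 2·(6)! = 1440.

1440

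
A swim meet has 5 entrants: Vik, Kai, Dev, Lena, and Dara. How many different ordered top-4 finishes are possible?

There are 5 choices for 1st place, 4 for 2nd, and so on down to 2 for position 4.
That gives 5 × 4 × 3 × 2 = 120.

120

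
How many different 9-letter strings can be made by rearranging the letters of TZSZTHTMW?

30240

Letter multiplicities in TZSZTHTMW: H×1, M×1, S×1, T×3, W×1, Z×2.
The number of distinct arrangements is 9!/(3!·2!) = 362880/12 = 30240.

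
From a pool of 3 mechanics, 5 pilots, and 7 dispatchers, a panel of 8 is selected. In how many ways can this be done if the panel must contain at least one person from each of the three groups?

With no constraint there are C(15,8) = 6435 possible selections.
Selections missing a whole group: no mechanics → C(12,8) = 495; no pilots → C(10,8) = 45; no dispatchers → C(8,8) = 1.
Add back selections omitting two groups (i.e. drawn from a single group): C(3,8) + C(5,8) + C(7,8) = 0.
By inclusion–exclusion: 6435 − 541 + 0 = 5894.

5894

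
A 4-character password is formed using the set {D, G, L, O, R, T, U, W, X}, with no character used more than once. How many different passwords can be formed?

3024

With no repetition, fill the 4 characters in order: 9 choices, then 8, down to 6.
9 × 8 × 7 × 6 = 3024.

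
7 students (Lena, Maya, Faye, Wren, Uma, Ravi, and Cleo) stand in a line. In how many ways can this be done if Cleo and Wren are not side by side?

3600

There are 7! = 5040 arrangements in all. If Cleo and Wren are adjacent, merging them into one block gives 2·(6)! = 1440 arrangements.
Complementary counting: 5040 − 1440 = 3600.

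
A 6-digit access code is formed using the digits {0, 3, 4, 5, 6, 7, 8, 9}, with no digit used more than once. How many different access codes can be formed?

With no repetition, fill the 6 digits in order: 8 choices, then 7, down to 3.
8 × 7 × 6 × 5 × 4 × 3 = 20160.

20160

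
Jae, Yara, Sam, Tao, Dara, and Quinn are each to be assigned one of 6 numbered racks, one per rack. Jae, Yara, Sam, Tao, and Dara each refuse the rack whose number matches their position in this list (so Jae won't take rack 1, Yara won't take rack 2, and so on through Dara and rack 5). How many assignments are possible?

309

Let Aᵢ (for 1 ≤ i ≤ 5) be the placements that put person i in their forbidden rack. Any j of these fix j positions, leaving (6−j)! ways to fill the rest, and there are C(5,j) ways to pick which j.
By inclusion–exclusion, the number of valid placements is Σ_{j=0}^{5} (−1)^j C(5,j)·(6−j)!.
Computing: 720 − 600 + 240 − 60 + 10 − 1 = 309.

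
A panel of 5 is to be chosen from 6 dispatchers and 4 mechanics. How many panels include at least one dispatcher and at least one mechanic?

246

Unrestricted: C(10,5) = 252 ways to pick any 5 of the 10.
Subtract selections that omit an entire group: no dispatchers → C(4,5) = 0; no mechanics → C(6,5) = 6.
Both groups omitted at once is impossible, so 252 − 6 = 246.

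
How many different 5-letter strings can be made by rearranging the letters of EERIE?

20

The 5 letters of EERIE have repeats: E appearing 3 times.
So there are 5! / (3!) = 20 distinguishable arrangements.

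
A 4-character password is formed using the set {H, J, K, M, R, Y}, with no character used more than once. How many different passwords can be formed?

With no repetition, fill the 4 characters in order: 6 choices, then 5, down to 3.
6 × 5 × 4 × 3 = 360.

360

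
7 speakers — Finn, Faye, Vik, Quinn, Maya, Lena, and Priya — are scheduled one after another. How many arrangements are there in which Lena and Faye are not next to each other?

3600

There are 7! = 5040 arrangements in all. If Lena and Faye are adjacent, merging them into one block gives 2·(6)! = 1440 arrangements.
So 5040 − 1440 = 3600 arrangements keep them apart.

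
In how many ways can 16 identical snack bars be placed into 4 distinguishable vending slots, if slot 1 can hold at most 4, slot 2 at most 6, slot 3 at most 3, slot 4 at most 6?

20

Without the upper bounds there are C(19,3) = 969 ways to split 16 among 4 vending slots.
Subtract solutions that violate a single cap (substitute x_i' = x_i − (cap_i+1)): x_1 ≥ 5 gives C(14,3) = 364; x_2 ≥ 7 gives C(12,3) = 220; x_3 ≥ 4 gives C(15,3) = 455; x_4 ≥ 7 gives C(12,3) = 220. Together 1259.
Add back pairs where two caps are both exceeded: 35 + 120 + 35 + 56 + 10 + 56 = 312.
Subtract triples: 1 + 0 + 1 + 0 = 2.
By inclusion–exclusion the count is 969 − 1259 + 312 − 2 = 20.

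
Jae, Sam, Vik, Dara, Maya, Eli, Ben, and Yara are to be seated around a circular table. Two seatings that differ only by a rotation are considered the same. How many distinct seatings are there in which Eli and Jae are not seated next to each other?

3600

Without the restriction there are (7)! = 5040 seatings.
Those with Eli next to Jae: fuse the pair into one unit and seat 7 units around a circle — 2·(6)! = 1440.
Subtracting, 5040 − 1440 = 3600.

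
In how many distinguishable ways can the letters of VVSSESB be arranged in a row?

Letter multiplicities in VVSSESB: B×1, E×1, S×3, V×2.
The number of distinct arrangements is 7!/(3!·2!) = 5040/12 = 420.

420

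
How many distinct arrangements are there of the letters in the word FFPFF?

5

Letter multiplicities in FFPFF: F×4, P×1.
The number of distinct arrangements is 5!/(4!) = 120/24 = 5.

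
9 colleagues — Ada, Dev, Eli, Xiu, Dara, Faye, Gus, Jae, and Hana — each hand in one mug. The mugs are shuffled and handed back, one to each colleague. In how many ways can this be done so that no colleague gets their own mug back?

133496

Let Aᵢ be the assignments in which colleague i gets their own mug. We want the size of the complement of A₁∪…∪A_9.
By inclusion–exclusion this is Σ_{j=0}^{9} (−1)^j C(9,j)·(9−j)!.
Computing: 362880 − 362880 + 181440 − 60480 + 15120 − 3024 + 504 − 72 + 9 − 1 = 133496.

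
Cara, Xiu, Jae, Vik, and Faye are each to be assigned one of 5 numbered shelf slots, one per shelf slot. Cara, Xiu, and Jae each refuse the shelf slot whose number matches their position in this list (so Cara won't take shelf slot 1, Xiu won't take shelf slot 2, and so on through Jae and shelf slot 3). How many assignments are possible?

Let Aᵢ (for i ∈ {1, 2, 3}) be the placements that put person i in their forbidden shelf slot. Any j of these fix j positions, leaving (5−j)! ways to fill the rest, and there are C(3,j) ways to pick which j.
By inclusion–exclusion, the number of valid placements is Σ_{j=0}^{3} (−1)^j C(3,j)·(5−j)!.
Computing: 120 − 72 + 18 − 2 = 64.

64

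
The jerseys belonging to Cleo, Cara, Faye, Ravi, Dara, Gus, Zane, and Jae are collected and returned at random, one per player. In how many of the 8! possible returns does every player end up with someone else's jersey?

14833

Count assignments avoiding every fixed point. For any j of the 8 players fixed to their old jersey, the other 8−j can be arranged in (8−j)! ways.
By inclusion–exclusion this is Σ_{j=0}^{8} (−1)^j C(8,j)·(8−j)!.
Computing: 40320 − 40320 + 20160 − 6720 + 1680 − 336 + 56 − 8 + 1 = 14833.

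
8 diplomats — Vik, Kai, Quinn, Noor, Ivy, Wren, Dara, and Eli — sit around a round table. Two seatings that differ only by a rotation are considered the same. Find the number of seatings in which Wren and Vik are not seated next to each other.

Without the restriction there are (7)! = 5040 seatings.
Those with Wren next to Vik: fuse the pair into one unit and seat 7 units around a circle — 2·(6)! = 1440.
Subtracting, 5040 − 1440 = 3600.

3600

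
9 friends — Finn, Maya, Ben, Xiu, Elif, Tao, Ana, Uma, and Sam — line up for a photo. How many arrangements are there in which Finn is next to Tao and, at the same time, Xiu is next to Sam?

Treat {Finn,Tao} as one block (2 orders) and {Xiu,Sam} as another (2 orders).
That leaves 7 units to arrange: 2 × 2 × 7! = 4 × 5040 = 20160.

20160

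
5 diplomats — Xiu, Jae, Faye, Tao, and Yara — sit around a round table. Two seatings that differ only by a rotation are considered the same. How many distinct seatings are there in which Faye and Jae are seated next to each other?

Treat {Faye, Jae} as one unit (2 internal orders) and seat the resulting 4 units around the table: (3)! circular arrangements.
So 2 × (3)! = 2 × 6 = 12.

12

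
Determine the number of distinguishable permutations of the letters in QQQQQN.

Letter multiplicities in QQQQQN: N×1, Q×5.
So there are 6! / (5!) = 6 distinguishable arrangements.

6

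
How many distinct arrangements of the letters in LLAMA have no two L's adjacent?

There are 5!/(2!·2!) = 30 arrangements of LLAMA in total.
Arrangements with the L's together: treat LL as one letter, giving (4)!/(2!) = 12.
Hence 30 − 12 = 18.

18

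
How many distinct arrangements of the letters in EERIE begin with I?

4

With the first slot taken by I, it remains to arrange the other 4 letters (EERE).
Those 4 letters have E appearing 3 times, giving (4)!/(3!) = 4.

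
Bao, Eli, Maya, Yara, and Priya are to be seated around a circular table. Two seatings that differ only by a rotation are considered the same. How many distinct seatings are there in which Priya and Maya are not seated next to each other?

12

All circular seatings of 5 people number (4)! = 24.
Those with Priya next to Maya: fuse the pair into one unit and seat 4 units around a circle — 2·(3)! = 12.
Subtracting, 24 − 12 = 12.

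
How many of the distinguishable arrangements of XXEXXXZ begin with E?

6

With the first slot taken by E, it remains to arrange the other 6 letters (XXXXXZ).
Those 6 letters have X appearing 5 times, giving (6)!/(5!) = 6.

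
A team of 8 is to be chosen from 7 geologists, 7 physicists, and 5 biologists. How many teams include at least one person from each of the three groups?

Unrestricted: C(19,8) = 75582 ways to pick any 8 of the 19.
Subtract selections that omit an entire group: no geologists → C(12,8) = 495; no physicists → C(12,8) = 495; no biologists → C(14,8) = 3003.
Add back selections omitting two groups (i.e. drawn from a single group): C(7,8) + C(7,8) + C(5,8) = 0.
By inclusion–exclusion: 75582 − 3993 + 0 = 71589.

71589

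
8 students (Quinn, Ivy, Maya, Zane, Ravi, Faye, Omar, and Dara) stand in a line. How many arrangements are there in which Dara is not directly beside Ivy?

There are 8! = 40320 arrangements in all. If Dara and Ivy are adjacent, merging them into one block gives 2·(7)! = 10080 arrangements.
Complementary counting: 40320 − 10080 = 30240.

30240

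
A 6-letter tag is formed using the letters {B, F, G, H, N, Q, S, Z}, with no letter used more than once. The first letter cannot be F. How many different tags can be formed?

The first letter has 8−1 = 7 choices (anything except F).
The remaining 5 letters are filled from the other 7 symbols without repetition: 7 × 6 × 5 × 4 × 3 = 2520.
Total: 7 × 2520 = 17640.

17640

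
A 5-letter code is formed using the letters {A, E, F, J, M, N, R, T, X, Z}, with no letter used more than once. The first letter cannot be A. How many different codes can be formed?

The first letter has 10−1 = 9 choices (anything except A).
The remaining 4 letters are filled from the other 9 symbols without repetition: 9 × 8 × 7 × 6 = 3024.
Total: 9 × 3024 = 27216.

27216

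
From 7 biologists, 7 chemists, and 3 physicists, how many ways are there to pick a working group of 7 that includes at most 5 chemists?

Split by how many chemists are chosen (0 through 5).
Sum: C(7,0)·C(10,7) + C(7,1)·C(10,6) + C(7,2)·C(10,5) + C(7,3)·C(10,4) + C(7,4)·C(10,3) + C(7,5)·C(10,2) = 120 + 1470 + 5292 + 7350 + 4200 + 945 = 19377.

19377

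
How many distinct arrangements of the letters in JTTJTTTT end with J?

7

Fix J in the last position and arrange the remaining 7 letters.
Those 7 letters have T appearing 6 times, giving (7)!/(6!) = 7.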